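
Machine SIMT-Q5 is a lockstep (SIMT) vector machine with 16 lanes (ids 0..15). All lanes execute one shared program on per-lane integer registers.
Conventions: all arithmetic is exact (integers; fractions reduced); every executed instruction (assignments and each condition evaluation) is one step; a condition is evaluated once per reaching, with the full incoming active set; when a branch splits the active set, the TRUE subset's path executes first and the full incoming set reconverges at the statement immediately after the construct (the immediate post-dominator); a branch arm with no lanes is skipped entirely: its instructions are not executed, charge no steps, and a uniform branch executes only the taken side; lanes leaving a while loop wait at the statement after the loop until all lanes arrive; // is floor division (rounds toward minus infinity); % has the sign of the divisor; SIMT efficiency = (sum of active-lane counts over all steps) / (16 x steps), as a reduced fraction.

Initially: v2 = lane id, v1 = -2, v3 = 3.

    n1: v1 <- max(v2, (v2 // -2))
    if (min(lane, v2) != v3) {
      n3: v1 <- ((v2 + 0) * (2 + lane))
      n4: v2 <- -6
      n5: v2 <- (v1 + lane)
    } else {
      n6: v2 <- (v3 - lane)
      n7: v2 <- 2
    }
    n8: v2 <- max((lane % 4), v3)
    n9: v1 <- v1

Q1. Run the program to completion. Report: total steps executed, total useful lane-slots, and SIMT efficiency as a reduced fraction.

Answer: 9 steps, 111 useful, 37/48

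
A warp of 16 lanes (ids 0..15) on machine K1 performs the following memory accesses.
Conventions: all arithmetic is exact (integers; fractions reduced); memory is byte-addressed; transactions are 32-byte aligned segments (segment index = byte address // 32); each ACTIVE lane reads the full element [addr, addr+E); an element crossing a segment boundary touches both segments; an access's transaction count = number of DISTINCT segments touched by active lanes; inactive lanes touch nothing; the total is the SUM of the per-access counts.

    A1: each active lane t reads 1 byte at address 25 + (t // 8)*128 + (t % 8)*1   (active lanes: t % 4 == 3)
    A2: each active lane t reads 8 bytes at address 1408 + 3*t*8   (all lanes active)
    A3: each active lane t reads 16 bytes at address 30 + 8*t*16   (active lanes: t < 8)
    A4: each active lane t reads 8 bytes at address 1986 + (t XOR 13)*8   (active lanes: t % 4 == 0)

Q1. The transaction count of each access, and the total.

A1: 4 transactions
A2: 12 transactions
A3: 16 transactions
A4: 4 transactions

Answer: 4,12,16,4; total 36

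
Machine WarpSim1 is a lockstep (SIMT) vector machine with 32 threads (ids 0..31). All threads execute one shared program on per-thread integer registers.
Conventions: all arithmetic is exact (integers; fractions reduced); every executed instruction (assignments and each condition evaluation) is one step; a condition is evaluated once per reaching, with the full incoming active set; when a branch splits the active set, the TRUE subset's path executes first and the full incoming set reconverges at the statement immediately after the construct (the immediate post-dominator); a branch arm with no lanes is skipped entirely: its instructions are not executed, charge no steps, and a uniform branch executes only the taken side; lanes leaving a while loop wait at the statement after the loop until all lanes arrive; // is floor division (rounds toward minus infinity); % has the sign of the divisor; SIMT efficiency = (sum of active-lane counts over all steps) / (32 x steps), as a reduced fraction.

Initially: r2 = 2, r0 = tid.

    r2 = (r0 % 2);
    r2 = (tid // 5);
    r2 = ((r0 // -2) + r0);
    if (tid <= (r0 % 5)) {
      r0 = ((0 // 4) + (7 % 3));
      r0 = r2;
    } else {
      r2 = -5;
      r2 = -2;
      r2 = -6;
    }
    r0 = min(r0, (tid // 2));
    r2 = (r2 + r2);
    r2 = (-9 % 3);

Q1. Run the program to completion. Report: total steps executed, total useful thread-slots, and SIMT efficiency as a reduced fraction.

Answer: 12 steps, 315 useful, 105/128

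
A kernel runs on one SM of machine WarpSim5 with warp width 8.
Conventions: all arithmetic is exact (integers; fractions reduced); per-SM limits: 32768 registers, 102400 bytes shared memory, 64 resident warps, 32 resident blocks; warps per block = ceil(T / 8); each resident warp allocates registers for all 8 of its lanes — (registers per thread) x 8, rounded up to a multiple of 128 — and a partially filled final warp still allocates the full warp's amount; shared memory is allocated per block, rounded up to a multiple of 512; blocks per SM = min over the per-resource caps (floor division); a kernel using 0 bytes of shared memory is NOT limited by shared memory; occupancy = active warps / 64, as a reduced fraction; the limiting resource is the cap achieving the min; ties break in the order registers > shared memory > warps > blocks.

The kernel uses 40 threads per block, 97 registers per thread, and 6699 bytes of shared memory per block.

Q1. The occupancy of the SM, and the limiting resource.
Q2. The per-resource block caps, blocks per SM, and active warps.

Answer: occupancy 35/64, limited by registers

registers: 7 blocks
shared memory: 14 blocks
warps: 12 blocks
blocks: 32 blocks

Answer: 7 blocks, 35 active warps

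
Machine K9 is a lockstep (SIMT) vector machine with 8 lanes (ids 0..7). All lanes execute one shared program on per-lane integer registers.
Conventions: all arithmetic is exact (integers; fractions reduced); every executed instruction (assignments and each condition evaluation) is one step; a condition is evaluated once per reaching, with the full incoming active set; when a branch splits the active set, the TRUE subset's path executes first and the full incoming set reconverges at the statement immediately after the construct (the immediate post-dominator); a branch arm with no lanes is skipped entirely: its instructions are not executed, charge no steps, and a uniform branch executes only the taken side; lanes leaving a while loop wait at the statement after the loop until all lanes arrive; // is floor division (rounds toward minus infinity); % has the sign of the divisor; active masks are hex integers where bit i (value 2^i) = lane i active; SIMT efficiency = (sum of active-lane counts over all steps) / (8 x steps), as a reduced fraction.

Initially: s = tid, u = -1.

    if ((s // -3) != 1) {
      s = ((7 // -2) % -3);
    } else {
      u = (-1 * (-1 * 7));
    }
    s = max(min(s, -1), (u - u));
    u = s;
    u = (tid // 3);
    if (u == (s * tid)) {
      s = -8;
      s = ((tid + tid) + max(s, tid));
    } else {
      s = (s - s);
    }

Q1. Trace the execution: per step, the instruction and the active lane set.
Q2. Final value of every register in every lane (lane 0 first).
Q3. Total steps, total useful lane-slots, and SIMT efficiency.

step 0: eval ((s // -3) != 1)        0xff
step 1: s <- ((7 // -2) % -3)        0xff
step 2: s <- max(min(s, -1), (u - u)) 0xff
step 3: u <- s                       0xff
step 4: u <- (tid // 3)              0xff
step 5: eval (u == (s * tid))        0xff
step 6: s <- -8                      0x07
step 7: s <- ((tid + tid) + max(s, tid)) 0x07
step 8: s <- (s - s)                 0xf8

Answer: 9 steps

s: 0,3,6,0,0,0,0,0
u: 0,0,0,1,1,1,2,2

steps = 9; useful = 59; efficiency = 59/72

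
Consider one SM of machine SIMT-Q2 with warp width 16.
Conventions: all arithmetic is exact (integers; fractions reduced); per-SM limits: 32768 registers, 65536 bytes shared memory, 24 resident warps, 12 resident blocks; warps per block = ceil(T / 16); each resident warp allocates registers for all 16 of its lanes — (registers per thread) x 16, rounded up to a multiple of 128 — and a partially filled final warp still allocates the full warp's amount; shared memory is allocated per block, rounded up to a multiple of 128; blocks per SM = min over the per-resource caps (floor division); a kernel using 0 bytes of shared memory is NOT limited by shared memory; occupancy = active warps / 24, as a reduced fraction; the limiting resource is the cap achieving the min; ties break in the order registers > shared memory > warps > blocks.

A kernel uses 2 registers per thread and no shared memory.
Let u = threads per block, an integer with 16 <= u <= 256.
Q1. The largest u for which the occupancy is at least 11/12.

Answer: u = 192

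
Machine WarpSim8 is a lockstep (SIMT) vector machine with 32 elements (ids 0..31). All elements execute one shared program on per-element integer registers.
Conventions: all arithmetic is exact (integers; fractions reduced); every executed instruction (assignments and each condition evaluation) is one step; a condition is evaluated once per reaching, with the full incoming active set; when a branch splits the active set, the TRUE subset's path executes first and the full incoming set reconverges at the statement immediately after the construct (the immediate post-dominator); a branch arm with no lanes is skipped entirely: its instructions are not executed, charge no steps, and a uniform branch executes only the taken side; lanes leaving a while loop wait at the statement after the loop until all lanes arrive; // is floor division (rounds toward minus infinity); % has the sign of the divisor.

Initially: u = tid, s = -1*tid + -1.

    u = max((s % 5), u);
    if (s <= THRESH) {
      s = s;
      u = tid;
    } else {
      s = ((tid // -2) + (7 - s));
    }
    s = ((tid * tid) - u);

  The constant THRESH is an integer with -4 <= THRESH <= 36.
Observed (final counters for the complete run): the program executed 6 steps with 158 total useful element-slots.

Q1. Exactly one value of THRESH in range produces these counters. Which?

Answer: THRESH = -3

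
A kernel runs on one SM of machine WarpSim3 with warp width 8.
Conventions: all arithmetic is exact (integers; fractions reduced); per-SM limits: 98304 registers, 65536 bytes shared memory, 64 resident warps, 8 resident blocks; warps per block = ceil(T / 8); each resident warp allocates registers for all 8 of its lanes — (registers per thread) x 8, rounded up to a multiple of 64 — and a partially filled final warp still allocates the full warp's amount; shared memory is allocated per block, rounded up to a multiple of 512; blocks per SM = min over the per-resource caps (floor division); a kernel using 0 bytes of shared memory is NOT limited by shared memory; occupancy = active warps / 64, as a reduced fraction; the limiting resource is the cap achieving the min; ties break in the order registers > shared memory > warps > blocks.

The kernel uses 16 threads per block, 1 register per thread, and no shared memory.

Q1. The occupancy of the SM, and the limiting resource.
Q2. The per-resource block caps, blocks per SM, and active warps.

Answer: occupancy 1/4, limited by blocks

registers: 768 blocks
shared memory: no limit (kernel uses none)
warps: 32 blocks
blocks: 8 blocks

Answer: 8 blocks, 16 active warps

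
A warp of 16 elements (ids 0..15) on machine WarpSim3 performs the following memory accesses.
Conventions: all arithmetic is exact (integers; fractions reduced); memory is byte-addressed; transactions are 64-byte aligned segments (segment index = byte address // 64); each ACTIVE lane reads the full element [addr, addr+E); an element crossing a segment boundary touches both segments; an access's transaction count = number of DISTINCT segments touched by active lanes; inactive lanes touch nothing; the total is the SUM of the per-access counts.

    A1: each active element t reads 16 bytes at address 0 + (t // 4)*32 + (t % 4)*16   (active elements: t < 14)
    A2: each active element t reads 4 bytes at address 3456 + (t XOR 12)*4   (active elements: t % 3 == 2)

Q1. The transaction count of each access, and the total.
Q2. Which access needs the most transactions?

A1: 2 transactions
A2: 1 transaction

Answer: 2,1; total 3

Answer: A1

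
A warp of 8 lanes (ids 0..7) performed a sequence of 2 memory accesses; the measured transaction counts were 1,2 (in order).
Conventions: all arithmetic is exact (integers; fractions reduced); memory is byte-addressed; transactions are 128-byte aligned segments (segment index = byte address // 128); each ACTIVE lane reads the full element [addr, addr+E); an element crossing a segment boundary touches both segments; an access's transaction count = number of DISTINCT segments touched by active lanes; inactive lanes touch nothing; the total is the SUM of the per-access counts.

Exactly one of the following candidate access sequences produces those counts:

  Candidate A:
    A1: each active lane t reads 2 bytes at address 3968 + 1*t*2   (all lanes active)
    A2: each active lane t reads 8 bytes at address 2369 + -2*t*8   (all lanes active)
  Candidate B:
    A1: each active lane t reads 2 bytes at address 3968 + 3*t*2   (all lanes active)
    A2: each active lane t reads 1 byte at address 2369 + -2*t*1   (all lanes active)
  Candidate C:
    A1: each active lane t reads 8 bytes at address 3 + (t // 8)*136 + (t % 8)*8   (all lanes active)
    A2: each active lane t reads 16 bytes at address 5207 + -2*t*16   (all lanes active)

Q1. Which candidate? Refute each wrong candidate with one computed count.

B: A2 gives 1 transaction, not 2
C: A2 gives 3 transactions, not 2
A: all counts match (1,2)

Answer: A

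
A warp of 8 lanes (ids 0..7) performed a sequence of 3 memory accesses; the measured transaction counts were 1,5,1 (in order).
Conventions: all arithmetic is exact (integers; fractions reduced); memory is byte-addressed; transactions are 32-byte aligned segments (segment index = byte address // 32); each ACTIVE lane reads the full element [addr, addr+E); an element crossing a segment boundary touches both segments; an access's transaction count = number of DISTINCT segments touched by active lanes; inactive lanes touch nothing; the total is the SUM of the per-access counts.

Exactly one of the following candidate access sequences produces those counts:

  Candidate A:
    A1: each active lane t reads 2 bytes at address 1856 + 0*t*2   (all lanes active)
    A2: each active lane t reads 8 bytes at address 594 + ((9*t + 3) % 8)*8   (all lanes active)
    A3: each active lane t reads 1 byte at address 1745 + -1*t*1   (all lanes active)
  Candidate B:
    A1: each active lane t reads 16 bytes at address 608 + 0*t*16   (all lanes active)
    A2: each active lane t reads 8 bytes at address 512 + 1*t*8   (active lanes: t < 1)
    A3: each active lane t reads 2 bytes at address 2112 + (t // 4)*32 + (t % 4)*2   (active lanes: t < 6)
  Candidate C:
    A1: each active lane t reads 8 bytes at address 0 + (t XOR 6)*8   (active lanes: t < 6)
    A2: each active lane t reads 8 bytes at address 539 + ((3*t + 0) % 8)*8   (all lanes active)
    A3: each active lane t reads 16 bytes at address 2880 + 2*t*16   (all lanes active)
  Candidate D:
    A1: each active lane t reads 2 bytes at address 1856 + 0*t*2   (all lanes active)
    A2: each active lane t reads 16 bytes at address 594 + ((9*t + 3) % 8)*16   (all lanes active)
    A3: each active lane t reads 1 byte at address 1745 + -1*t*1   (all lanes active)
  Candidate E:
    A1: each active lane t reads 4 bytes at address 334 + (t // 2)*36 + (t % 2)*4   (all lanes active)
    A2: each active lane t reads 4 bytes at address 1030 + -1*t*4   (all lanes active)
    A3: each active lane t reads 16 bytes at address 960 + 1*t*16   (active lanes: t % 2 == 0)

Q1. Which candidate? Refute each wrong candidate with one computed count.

A: A2 gives 3 transactions, not 5
B: A2 gives 1 transaction, not 5
C: A1 gives 2 transactions, not 1
E: A1 gives 5 transactions, not 1
D: all counts match (1,5,1)

Answer: D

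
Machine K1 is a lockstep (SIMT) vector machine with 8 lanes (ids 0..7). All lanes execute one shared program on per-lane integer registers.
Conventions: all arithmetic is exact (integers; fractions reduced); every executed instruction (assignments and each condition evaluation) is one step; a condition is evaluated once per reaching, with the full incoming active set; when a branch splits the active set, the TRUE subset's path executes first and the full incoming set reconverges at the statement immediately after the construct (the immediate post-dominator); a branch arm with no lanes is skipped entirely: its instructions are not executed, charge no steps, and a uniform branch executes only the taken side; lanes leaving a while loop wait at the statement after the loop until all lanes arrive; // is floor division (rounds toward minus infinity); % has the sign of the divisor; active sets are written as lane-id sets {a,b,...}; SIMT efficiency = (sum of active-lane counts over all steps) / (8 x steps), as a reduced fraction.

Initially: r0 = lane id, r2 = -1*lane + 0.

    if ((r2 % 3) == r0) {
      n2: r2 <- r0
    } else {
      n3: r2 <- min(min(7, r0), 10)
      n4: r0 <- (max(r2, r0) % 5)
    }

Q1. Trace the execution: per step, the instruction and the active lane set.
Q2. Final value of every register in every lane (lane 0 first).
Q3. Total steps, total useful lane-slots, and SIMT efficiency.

step 0: eval ((r2 % 3) == r0)        {0,1,2,3,4,5,6,7}
step 1: r2 <- r0                     {0}
step 2: r2 <- min(min(7, r0), 10)    {1,2,3,4,5,6,7}
step 3: r0 <- (max(r2, r0) % 5)      {1,2,3,4,5,6,7}

Answer: 4 steps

r0: 0,1,2,3,4,0,1,2
r2: 0,1,2,3,4,5,6,7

steps = 4; useful = 23; efficiency = 23/32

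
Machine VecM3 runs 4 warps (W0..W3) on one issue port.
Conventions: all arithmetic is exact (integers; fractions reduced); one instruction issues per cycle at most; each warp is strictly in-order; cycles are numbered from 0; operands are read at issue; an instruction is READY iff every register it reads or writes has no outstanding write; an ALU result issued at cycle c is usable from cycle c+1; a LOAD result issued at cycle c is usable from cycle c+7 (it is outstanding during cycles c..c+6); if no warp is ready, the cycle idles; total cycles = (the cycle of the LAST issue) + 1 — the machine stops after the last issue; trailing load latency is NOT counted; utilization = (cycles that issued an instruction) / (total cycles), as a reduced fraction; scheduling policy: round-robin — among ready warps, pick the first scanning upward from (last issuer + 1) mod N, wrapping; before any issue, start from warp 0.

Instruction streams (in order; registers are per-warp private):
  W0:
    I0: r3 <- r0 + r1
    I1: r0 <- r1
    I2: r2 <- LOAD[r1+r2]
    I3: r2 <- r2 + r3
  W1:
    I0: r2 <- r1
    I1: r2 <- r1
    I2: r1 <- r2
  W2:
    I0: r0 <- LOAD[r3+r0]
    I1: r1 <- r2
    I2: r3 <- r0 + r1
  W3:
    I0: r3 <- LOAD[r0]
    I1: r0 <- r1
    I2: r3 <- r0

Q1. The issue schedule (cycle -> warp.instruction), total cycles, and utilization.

cycle 0: W0.I0
cycle 1: W1.I0
cycle 2: W2.I0
cycle 3: W3.I0
cycle 4: W0.I1
cycle 5: W1.I1
cycle 6: W2.I1
cycle 7: W3.I1
cycle 8: W0.I2
cycle 9: W1.I2
cycle 10: W2.I2
cycle 11: W3.I2
cycle 12: idle
cycle 13: idle
cycle 14: idle
cycle 15: W0.I3

Answer: 16 cycles, utilization 13/16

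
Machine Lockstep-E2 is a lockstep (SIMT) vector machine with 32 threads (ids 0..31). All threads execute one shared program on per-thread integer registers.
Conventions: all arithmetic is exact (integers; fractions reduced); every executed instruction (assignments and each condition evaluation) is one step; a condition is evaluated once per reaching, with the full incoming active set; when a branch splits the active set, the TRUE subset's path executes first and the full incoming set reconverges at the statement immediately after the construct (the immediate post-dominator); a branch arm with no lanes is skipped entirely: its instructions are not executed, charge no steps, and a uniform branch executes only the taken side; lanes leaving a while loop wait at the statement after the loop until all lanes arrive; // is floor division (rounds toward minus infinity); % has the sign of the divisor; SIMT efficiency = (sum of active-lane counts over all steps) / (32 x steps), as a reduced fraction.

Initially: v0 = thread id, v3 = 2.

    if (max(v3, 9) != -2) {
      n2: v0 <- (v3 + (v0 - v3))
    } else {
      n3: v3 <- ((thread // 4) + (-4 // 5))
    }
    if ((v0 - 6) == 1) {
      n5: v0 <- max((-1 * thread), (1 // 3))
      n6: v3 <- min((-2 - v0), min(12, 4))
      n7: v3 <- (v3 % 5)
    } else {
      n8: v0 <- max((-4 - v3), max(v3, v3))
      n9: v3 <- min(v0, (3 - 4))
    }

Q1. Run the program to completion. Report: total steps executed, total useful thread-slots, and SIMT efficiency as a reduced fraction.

Answer: 8 steps, 161 useful, 161/256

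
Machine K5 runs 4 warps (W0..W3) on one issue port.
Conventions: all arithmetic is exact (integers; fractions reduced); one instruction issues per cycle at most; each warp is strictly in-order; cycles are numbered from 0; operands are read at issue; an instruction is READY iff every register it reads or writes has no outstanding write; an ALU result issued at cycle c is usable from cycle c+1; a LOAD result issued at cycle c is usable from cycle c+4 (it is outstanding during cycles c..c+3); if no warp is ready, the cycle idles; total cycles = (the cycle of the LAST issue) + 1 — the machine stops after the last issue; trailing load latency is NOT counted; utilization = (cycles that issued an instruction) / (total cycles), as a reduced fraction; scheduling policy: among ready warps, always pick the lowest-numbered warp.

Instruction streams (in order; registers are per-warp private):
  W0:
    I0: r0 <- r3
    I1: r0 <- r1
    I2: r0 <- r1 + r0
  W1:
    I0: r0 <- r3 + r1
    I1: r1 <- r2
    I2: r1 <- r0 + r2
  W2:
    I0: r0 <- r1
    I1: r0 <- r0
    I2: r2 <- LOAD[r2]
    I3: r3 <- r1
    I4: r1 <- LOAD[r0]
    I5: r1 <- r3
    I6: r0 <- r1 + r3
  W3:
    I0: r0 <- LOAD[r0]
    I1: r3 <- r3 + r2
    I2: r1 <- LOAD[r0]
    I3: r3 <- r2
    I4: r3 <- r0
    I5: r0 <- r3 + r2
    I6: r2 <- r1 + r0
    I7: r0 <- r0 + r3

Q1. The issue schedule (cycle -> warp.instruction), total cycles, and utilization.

cycle 0: W0.I0
cycle 1: W0.I1
cycle 2: W0.I2
cycle 3: W1.I0
cycle 4: W1.I1
cycle 5: W1.I2
cycle 6: W2.I0
cycle 7: W2.I1
cycle 8: W2.I2
cycle 9: W2.I3
cycle 10: W2.I4
cycle 11: W3.I0
cycle 12: W3.I1
cycle 13: idle
cycle 14: W2.I5
cycle 15: W2.I6
cycle 16: W3.I2
cycle 17: W3.I3
cycle 18: W3.I4
cycle 19: W3.I5
cycle 20: W3.I6
cycle 21: W3.I7

Answer: 22 cycles, utilization 21/22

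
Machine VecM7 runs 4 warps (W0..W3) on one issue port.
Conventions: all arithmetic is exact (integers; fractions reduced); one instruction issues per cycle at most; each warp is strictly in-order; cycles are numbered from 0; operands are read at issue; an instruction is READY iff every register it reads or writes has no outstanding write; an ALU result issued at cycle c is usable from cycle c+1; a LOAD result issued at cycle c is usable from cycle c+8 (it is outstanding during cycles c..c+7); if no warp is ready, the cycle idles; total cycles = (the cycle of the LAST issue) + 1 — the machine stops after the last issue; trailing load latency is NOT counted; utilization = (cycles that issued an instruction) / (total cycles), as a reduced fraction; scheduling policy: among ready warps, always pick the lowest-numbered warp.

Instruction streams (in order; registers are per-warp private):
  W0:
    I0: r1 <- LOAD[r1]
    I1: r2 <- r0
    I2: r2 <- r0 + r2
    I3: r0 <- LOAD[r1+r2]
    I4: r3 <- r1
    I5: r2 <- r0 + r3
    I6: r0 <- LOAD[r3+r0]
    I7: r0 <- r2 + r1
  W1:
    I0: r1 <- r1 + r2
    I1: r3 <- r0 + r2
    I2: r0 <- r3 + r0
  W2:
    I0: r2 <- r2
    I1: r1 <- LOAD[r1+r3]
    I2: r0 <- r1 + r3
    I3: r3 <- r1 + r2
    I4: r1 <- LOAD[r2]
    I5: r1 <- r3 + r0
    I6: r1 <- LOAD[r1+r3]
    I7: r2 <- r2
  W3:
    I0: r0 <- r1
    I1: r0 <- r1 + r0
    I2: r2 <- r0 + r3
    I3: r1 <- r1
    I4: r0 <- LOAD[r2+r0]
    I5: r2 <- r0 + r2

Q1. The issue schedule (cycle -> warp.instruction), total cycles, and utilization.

cycle 0: W0.I0
cycle 1: W0.I1
cycle 2: W0.I2
cycle 3: W1.I0
cycle 4: W1.I1
cycle 5: W1.I2
cycle 6: W2.I0
cycle 7: W2.I1
cycle 8: W0.I3
cycle 9: W0.I4
cycle 10: W3.I0
cycle 11: W3.I1
cycle 12: W3.I2
cycle 13: W3.I3
cycle 14: W3.I4
cycle 15: W2.I2
cycle 16: W0.I5
cycle 17: W0.I6
cycle 18: W2.I3
cycle 19: W2.I4
cycle 20: idle
cycle 21: idle
cycle 22: W3.I5
cycle 23: idle
cycle 24: idle
cycle 25: W0.I7
cycle 26: idle
cycle 27: W2.I5
cycle 28: W2.I6
cycle 29: W2.I7

Answer: 30 cycles, utilization 5/6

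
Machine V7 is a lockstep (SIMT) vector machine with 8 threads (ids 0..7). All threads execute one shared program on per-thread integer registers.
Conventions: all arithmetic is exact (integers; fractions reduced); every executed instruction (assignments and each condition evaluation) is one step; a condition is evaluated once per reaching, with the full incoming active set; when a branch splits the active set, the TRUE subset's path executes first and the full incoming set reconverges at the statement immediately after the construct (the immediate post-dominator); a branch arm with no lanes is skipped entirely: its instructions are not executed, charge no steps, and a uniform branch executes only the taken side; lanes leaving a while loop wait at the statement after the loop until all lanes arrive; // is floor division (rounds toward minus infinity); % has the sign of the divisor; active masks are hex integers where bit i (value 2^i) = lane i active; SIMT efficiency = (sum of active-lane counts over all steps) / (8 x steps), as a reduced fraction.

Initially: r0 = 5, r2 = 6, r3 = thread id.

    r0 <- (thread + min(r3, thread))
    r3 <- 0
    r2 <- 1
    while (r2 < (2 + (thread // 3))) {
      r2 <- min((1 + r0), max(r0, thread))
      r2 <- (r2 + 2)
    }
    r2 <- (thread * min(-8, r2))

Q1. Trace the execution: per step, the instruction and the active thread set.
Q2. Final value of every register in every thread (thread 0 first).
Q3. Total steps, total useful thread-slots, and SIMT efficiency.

step 0: r0 <- (thread + min(r3, thread)) 0xff
step 1: r3 <- 0                      0xff
step 2: r2 <- 1                      0xff
step 3: eval (r2 < (2 + (thread // 3))) 0xff
step 4: r2 <- min((1 + r0), max(r0, thread)) 0xff
step 5: r2 <- (r2 + 2)               0xff
step 6: eval (r2 < (2 + (thread // 3))) 0xff
step 7: r2 <- (thread * min(-8, r2)) 0xff

Answer: 8 steps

r0: 0,2,4,6,8,10,12,14
r2: 0,-8,-16,-24,-32,-40,-48,-56
r3: 0,0,0,0,0,0,0,0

steps = 8; useful = 64; efficiency = 64/64 = 1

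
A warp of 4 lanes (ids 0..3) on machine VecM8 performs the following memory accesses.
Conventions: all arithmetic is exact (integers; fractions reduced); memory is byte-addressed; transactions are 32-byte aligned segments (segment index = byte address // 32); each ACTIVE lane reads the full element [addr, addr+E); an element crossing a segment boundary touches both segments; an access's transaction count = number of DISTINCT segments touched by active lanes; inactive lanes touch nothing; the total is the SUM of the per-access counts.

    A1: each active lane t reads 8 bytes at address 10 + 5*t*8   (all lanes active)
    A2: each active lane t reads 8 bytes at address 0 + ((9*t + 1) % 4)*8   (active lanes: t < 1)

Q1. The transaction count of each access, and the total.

A1: 5 transactions
A2: 1 transaction

Answer: 5,1; total 6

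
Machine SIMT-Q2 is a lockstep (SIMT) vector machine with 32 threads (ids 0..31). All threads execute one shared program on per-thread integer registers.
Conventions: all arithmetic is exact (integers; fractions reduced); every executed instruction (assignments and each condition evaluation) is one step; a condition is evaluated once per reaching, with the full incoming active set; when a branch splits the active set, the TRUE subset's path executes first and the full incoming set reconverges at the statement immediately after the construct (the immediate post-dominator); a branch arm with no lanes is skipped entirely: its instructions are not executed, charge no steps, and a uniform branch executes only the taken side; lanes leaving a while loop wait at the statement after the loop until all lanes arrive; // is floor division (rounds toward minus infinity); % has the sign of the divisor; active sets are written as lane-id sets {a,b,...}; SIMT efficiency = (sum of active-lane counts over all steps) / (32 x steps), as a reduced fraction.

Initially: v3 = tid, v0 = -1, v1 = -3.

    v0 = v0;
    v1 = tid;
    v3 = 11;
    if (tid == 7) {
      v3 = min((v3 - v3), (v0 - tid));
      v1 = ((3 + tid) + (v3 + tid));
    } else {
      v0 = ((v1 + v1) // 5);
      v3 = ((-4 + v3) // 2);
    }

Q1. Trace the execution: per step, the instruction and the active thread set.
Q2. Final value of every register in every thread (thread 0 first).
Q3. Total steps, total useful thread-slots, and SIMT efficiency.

step 0: v0 <- v0                     {0,1,2,3,4,5,6,7,8,9,10,11,12,13,14,15,16,17,18,19,20,21,22,23,24,25,26,27,28,29,30,31}
step 1: v1 <- tid                    {0,1,2,3,4,5,6,7,8,9,10,11,12,13,14,15,16,17,18,19,20,21,22,23,24,25,26,27,28,29,30,31}
step 2: v3 <- 11                     {0,1,2,3,4,5,6,7,8,9,10,11,12,13,14,15,16,17,18,19,20,21,22,23,24,25,26,27,28,29,30,31}
step 3: eval (tid == 7)              {0,1,2,3,4,5,6,7,8,9,10,11,12,13,14,15,16,17,18,19,20,21,22,23,24,25,26,27,28,29,30,31}
step 4: v3 <- min((v3 - v3), (v0 - tid)) {7}
step 5: v1 <- ((3 + tid) + (v3 + tid)) {7}
step 6: v0 <- ((v1 + v1) // 5)       {0,1,2,3,4,5,6,8,9,10,11,12,13,14,15,16,17,18,19,20,21,22,23,24,25,26,27,28,29,30,31}
step 7: v3 <- ((-4 + v3) // 2)       {0,1,2,3,4,5,6,8,9,10,11,12,13,14,15,16,17,18,19,20,21,22,23,24,25,26,27,28,29,30,31}

Answer: 8 steps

v3: 3,3,3,3,3,3,3,-8,3,3,3,3,3,3,3,3,3,3,3,3,3,3,3,3,3,3,3,3,3,3,3,3
v0: 0,0,0,1,1,2,2,-1,3,3,4,4,4,5,5,6,6,6,7,7,8,8,8,9,9,10,10,10,11,11,12,12
v1: 0,1,2,3,4,5,6,9,8,9,10,11,12,13,14,15,16,17,18,19,20,21,22,23,24,25,26,27,28,29,30,31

steps = 8; useful = 192; efficiency = 192/256 = 3/4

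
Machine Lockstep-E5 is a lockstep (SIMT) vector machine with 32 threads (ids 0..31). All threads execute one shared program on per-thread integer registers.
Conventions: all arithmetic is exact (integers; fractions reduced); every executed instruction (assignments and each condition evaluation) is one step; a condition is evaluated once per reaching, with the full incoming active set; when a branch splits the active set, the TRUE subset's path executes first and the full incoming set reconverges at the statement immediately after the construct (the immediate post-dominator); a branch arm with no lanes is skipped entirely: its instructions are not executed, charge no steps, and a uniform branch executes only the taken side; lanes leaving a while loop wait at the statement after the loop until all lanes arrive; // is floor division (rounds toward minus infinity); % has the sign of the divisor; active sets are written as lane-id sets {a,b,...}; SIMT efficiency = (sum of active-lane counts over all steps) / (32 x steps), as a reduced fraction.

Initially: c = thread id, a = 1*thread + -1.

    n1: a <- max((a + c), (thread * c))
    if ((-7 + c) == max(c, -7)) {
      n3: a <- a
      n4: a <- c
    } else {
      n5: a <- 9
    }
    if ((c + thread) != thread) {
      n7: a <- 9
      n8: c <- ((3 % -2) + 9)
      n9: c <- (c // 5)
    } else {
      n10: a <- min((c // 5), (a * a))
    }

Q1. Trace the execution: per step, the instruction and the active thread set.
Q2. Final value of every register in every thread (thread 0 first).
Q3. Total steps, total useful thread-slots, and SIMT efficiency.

step 0: a <- max((a + c), (thread * c)) {0,1,2,3,4,5,6,7,8,9,10,11,12,13,14,15,16,17,18,19,20,21,22,23,24,25,26,27,28,29,30,31}
step 1: eval ((-7 + c) == max(c, -7)) {0,1,2,3,4,5,6,7,8,9,10,11,12,13,14,15,16,17,18,19,20,21,22,23,24,25,26,27,28,29,30,31}
step 2: a <- 9                       {0,1,2,3,4,5,6,7,8,9,10,11,12,13,14,15,16,17,18,19,20,21,22,23,24,25,26,27,28,29,30,31}
step 3: eval ((c + thread) != thread) {0,1,2,3,4,5,6,7,8,9,10,11,12,13,14,15,16,17,18,19,20,21,22,23,24,25,26,27,28,29,30,31}
step 4: a <- 9                       {1,2,3,4,5,6,7,8,9,10,11,12,13,14,15,16,17,18,19,20,21,22,23,24,25,26,27,28,29,30,31}
step 5: c <- ((3 % -2) + 9)          {1,2,3,4,5,6,7,8,9,10,11,12,13,14,15,16,17,18,19,20,21,22,23,24,25,26,27,28,29,30,31}
step 6: c <- (c // 5)                {1,2,3,4,5,6,7,8,9,10,11,12,13,14,15,16,17,18,19,20,21,22,23,24,25,26,27,28,29,30,31}
step 7: a <- min((c // 5), (a * a))  {0}

Answer: 8 steps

c: 0,1,1,1,1,1,1,1,1,1,1,1,1,1,1,1,1,1,1,1,1,1,1,1,1,1,1,1,1,1,1,1
a: 0,9,9,9,9,9,9,9,9,9,9,9,9,9,9,9,9,9,9,9,9,9,9,9,9,9,9,9,9,9,9,9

steps = 8; useful = 222; efficiency = 222/256 = 111/128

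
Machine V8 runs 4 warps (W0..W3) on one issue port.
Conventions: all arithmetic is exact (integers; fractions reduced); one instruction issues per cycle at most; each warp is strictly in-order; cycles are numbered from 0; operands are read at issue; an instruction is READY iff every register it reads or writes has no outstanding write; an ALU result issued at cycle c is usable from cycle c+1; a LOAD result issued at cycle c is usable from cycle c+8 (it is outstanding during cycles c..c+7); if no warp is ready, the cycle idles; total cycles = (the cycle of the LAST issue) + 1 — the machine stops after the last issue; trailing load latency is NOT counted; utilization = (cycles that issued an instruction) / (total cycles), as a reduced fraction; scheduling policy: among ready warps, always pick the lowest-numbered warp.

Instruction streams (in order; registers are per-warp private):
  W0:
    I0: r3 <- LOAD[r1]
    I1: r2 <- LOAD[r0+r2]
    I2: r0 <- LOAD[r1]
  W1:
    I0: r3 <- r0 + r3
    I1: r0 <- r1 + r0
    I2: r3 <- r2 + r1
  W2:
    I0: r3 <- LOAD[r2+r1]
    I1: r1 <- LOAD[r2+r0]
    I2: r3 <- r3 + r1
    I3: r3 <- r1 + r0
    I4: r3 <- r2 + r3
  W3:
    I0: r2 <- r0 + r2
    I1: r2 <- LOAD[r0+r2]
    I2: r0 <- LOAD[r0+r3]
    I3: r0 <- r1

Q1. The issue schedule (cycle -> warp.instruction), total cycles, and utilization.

cycle 0: W0.I0
cycle 1: W0.I1
cycle 2: W0.I2
cycle 3: W1.I0
cycle 4: W1.I1
cycle 5: W1.I2
cycle 6: W2.I0
cycle 7: W2.I1
cycle 8: W3.I0
cycle 9: W3.I1
cycle 10: W3.I2
cycle 11: idle
cycle 12: idle
cycle 13: idle
cycle 14: idle
cycle 15: W2.I2
cycle 16: W2.I3
cycle 17: W2.I4
cycle 18: W3.I3

Answer: 19 cycles, utilization 15/19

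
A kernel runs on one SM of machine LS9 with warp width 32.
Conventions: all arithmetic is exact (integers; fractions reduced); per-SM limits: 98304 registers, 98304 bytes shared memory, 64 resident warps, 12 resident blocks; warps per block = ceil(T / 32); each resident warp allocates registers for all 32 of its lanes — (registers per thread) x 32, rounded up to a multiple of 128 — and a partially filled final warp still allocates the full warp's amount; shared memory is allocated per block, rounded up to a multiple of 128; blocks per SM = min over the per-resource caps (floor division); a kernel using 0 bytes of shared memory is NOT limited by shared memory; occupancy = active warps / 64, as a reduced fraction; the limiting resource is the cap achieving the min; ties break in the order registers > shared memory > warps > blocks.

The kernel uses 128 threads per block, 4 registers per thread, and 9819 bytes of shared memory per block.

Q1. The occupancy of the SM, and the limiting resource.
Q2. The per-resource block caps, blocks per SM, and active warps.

Answer: occupancy 9/16, limited by shared memory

registers: 192 blocks
shared memory: 9 blocks
warps: 16 blocks
blocks: 12 blocks

Answer: 9 blocks, 36 active warps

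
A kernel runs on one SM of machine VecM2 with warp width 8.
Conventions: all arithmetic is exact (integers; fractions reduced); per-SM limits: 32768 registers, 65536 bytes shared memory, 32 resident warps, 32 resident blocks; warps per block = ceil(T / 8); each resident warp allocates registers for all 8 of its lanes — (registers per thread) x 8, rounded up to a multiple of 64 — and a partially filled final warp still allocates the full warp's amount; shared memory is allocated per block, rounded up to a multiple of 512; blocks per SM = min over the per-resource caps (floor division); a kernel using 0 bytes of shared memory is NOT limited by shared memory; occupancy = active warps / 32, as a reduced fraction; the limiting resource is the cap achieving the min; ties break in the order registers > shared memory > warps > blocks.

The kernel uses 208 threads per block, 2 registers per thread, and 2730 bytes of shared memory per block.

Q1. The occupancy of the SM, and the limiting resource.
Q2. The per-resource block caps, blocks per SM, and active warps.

Answer: occupancy 13/16, limited by warps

registers: 19 blocks
shared memory: 21 blocks
warps: 1 block
blocks: 32 blocks

Answer: 1 block, 26 active warps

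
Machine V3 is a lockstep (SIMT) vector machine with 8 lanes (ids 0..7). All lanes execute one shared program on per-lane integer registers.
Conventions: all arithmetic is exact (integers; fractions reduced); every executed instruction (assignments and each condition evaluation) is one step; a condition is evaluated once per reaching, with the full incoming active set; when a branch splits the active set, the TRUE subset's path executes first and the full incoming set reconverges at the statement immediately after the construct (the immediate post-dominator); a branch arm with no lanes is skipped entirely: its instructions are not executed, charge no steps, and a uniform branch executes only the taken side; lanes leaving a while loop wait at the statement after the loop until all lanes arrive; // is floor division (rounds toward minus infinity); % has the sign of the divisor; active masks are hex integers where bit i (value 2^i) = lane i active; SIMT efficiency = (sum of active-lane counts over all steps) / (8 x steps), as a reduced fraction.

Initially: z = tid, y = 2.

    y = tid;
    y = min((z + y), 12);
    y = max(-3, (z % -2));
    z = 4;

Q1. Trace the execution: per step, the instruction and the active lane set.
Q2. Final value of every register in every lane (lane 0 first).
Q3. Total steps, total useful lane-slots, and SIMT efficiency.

step 0: y <- tid                     0xff
step 1: y <- min((z + y), 12)        0xff
step 2: y <- max(-3, (z % -2))       0xff
step 3: z <- 4                       0xff

Answer: 4 steps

z: 4,4,4,4,4,4,4,4
y: 0,-1,0,-1,0,-1,0,-1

steps = 4; useful = 32; efficiency = 32/32 = 1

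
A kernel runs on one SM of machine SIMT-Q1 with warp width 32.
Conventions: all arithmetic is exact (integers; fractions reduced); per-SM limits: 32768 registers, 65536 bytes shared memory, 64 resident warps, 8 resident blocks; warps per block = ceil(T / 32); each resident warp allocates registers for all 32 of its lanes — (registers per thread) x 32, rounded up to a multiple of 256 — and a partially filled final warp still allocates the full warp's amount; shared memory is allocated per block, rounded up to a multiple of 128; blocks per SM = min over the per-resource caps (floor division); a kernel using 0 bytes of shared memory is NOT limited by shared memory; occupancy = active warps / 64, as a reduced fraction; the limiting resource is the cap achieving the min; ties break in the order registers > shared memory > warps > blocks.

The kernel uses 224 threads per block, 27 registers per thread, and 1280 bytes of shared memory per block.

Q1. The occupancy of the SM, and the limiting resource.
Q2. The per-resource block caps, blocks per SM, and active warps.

Answer: occupancy 7/16, limited by registers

registers: 4 blocks
shared memory: 51 blocks
warps: 9 blocks
blocks: 8 blocks

Answer: 4 blocks, 28 active warps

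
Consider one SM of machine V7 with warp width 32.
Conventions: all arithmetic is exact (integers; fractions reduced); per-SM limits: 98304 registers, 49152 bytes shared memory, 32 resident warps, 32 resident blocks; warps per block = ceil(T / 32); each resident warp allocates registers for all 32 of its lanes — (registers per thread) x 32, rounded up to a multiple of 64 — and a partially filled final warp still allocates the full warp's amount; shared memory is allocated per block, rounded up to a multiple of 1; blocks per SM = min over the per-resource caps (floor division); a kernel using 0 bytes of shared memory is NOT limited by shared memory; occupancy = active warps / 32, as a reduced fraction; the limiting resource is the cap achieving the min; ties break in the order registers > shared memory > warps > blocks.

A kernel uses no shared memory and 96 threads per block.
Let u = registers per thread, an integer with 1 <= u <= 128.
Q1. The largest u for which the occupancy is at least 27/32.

Answer: u = 112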